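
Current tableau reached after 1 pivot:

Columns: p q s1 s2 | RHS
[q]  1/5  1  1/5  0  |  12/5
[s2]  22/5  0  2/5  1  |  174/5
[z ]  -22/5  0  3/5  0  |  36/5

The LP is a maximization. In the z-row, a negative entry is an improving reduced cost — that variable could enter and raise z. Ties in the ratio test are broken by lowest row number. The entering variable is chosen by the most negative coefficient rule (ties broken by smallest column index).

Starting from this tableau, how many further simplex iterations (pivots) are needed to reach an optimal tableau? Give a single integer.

pivot: p in, s2 out → z = 42
No improving column remains; optimal.

1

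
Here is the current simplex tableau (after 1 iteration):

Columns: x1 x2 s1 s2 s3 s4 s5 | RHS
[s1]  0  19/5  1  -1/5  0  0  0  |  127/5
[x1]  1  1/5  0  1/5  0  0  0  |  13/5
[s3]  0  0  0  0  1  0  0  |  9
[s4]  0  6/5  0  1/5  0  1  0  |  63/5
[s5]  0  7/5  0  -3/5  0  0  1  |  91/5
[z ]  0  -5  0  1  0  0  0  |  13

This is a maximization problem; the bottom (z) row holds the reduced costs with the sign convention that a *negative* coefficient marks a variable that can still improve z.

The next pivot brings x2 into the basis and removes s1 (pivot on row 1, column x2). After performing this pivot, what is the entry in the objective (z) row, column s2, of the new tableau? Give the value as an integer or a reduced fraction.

14/19

Pivot element is row 1, column x2: 19/5.
Normalize row 1: new (row 1, s2) = (-1/5)/(19/5) = -1/19.
z-row ← z-row − (-5)·(new row 1): 1 − (-5)·(-1/19) = 14/19.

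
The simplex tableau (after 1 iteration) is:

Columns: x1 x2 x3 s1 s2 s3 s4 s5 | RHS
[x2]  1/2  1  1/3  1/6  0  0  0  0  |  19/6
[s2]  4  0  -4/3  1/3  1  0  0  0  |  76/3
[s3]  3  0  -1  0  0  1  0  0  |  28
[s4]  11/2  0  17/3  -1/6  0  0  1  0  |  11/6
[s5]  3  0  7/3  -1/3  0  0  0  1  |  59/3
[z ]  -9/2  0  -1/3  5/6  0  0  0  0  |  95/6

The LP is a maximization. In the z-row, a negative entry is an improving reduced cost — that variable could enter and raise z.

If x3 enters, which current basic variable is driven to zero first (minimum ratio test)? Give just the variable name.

Ratios: row 1 (x2): (19/6)/(1/3) = 19/2; row 2 (s2): entry -4/3 ≤ 0, skip; row 3 (s3): entry -1 ≤ 0, skip; row 4 (s4): (11/6)/(17/3) = 11/34; row 5 (s5): (59/3)/(7/3) = 59/7.
Minimum ratio 11/34 is in the s4 row, so s4 leaves.

s4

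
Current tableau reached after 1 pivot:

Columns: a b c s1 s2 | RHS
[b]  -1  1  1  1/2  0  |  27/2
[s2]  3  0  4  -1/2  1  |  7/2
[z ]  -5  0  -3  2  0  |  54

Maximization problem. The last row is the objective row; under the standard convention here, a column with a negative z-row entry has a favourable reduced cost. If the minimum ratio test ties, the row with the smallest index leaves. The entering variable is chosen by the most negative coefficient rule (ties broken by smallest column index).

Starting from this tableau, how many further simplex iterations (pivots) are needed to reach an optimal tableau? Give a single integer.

pivot: a in, s2 out → z = 359/6
No improving column remains; optimal.

1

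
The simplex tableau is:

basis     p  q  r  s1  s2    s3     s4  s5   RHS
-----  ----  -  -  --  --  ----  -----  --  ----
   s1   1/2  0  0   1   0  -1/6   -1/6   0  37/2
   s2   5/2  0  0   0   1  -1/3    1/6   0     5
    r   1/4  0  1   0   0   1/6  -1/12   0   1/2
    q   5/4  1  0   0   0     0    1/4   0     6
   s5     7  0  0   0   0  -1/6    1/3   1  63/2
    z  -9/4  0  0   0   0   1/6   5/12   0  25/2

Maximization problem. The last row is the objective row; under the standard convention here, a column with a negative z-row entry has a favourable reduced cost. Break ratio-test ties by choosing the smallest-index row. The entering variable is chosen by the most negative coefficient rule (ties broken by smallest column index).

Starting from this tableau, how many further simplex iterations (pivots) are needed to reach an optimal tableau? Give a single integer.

2

pivot: p in, s2 out → z = 17
pivot: s3 in, r out → z = 17
No improving column remains; optimal.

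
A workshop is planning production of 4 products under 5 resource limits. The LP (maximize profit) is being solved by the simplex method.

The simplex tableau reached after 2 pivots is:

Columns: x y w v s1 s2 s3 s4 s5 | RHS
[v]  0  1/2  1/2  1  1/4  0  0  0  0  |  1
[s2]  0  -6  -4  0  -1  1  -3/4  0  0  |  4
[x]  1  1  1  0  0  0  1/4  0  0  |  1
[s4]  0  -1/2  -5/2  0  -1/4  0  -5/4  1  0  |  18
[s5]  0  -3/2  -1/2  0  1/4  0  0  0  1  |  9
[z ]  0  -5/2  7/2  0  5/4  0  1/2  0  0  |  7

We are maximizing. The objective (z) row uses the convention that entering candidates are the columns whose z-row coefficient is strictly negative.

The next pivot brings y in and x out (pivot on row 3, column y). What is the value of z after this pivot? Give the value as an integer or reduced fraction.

Minimum ratio for y: 1/1 = 1.
z changes by −(z-row coeff of y)·ratio = −(-5/2)·1 = 5/2.
New z = 7 + (5/2) = 19/2.

19/2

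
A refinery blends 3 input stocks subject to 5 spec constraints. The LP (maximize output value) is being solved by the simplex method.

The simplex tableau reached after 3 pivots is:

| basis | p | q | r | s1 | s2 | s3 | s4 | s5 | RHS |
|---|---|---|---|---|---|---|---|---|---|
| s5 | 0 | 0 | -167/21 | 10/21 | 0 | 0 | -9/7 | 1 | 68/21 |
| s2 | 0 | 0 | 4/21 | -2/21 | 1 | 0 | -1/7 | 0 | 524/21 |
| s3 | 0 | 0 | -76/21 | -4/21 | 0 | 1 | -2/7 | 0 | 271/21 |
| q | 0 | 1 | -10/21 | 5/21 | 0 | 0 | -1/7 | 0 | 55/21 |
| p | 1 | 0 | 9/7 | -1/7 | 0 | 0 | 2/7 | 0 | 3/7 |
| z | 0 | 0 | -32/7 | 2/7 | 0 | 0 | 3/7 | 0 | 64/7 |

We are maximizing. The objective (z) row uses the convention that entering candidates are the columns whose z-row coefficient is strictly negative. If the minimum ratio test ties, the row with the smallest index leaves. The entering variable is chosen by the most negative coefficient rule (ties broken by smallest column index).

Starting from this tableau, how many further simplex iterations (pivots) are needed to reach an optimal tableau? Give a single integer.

2

pivot: r in, p out → z = 32/3
pivot: s1 in, q out → z = 14
No improving column remains; optimal.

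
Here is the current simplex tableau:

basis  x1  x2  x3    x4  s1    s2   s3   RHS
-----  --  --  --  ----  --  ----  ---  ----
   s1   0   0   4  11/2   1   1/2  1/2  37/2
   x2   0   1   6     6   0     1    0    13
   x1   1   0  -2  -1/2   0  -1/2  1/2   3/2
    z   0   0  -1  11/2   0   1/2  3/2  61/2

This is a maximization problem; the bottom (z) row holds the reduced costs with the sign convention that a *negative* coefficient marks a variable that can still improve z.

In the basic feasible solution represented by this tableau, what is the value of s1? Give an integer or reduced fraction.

37/2

s1 is basic (row 1); its value is the RHS of that row: 37/2.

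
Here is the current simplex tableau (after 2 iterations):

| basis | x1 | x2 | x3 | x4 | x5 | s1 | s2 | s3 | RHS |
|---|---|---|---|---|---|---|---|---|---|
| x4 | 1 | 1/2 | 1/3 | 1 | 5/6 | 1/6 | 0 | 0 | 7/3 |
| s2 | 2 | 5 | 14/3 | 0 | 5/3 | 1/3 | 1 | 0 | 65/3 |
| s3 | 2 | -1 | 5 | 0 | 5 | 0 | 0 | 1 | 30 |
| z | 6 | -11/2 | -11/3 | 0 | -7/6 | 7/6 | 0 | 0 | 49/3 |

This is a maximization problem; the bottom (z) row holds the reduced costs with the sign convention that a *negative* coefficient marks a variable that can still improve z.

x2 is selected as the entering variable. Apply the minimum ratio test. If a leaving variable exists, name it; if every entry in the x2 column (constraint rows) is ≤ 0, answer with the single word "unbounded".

Ratios: row 1 (x4): (7/3)/(1/2) = 14/3; row 2 (s2): (65/3)/5 = 13/3; row 3 (s3): entry -1 ≤ 0, skip.
Minimum ratio is in the s2 row, so s2 leaves.

s2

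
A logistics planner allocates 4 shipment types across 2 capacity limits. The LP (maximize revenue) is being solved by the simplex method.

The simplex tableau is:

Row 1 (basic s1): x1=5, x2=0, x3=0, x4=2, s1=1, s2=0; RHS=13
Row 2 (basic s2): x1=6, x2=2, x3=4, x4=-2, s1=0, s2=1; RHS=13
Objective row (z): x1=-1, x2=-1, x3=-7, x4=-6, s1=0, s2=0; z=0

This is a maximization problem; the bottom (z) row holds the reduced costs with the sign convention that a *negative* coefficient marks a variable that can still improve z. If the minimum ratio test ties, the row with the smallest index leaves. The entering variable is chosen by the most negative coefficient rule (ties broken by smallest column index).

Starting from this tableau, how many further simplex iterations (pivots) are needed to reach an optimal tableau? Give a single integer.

pivot: x3 in, s2 out → z = 91/4
pivot: x4 in, s1 out → z = 169/2
No improving column remains; optimal.

2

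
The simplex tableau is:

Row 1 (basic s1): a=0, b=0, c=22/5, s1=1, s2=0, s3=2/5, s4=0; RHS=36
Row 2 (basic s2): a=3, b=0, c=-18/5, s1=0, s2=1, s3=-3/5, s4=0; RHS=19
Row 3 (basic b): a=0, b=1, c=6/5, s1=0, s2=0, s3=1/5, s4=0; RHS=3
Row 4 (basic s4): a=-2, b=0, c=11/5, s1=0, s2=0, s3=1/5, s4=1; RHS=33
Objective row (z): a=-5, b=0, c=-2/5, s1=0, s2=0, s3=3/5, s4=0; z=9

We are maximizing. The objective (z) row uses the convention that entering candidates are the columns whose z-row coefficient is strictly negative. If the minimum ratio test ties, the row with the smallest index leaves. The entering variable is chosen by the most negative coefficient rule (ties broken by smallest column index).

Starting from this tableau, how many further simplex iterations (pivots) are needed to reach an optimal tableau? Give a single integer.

2

pivot: a in, s2 out → z = 122/3
pivot: c in, b out → z = 170/3
No improving column remains; optimal.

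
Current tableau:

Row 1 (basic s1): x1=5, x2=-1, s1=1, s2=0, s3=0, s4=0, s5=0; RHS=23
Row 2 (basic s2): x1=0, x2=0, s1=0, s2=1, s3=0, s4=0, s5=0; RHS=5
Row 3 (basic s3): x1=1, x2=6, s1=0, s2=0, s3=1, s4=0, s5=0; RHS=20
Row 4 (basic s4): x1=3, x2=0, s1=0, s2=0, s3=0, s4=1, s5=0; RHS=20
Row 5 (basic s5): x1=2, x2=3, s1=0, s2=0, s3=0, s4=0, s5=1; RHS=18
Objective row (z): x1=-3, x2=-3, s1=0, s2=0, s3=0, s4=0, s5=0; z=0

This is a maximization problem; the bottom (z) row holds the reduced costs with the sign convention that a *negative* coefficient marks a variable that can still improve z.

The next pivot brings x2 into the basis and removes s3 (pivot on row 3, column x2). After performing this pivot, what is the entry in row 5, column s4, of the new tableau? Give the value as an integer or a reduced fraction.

Pivot element is row 3, column x2: 6.
Normalize row 3: new (row 3, s4) = 0/6 = 0.
row 5 ← row 5 − 3·(new row 3): 0 − 3·0 = 0.

0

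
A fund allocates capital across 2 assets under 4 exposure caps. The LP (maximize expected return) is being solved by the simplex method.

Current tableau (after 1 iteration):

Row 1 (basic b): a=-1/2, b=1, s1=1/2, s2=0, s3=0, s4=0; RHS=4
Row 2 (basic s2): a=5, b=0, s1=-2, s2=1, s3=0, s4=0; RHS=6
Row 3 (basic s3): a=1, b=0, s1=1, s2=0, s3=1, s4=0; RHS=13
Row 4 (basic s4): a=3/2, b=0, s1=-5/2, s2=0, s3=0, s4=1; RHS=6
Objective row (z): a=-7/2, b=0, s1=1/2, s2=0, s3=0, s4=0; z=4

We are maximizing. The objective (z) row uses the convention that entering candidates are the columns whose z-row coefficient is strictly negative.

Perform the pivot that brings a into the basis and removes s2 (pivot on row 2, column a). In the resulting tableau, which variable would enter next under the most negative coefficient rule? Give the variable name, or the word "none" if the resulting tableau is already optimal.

Pivot element 5. New z-row = old z-row − (-7/2)·(row 2/5).
Updated z-row coefficients: a: 0, b: 0, s1: -9/10, s2: 7/10, s3: 0, s4: 0.
The most negative is -9/10 in column s1, so s1 would enter next.

s1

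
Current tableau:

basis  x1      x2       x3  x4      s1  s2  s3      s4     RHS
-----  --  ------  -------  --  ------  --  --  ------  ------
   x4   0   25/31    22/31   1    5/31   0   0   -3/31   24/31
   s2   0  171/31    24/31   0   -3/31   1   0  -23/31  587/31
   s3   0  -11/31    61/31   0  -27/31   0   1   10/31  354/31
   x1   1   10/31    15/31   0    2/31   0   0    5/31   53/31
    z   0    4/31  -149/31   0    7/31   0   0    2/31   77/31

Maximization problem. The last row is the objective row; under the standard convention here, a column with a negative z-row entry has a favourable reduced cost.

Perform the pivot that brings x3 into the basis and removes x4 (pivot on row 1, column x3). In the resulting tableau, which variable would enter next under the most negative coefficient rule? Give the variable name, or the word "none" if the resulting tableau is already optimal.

Pivot element 22/31. New z-row = old z-row − (-149/31)·(row 1/(22/31)).
Updated z-row coefficients: x1: 0, x2: 123/22, x3: 0, x4: 149/22, s1: 29/22, s2: 0, s3: 0, s4: -13/22.
The most negative is -13/22 in column s4, so s4 would enter next.

s4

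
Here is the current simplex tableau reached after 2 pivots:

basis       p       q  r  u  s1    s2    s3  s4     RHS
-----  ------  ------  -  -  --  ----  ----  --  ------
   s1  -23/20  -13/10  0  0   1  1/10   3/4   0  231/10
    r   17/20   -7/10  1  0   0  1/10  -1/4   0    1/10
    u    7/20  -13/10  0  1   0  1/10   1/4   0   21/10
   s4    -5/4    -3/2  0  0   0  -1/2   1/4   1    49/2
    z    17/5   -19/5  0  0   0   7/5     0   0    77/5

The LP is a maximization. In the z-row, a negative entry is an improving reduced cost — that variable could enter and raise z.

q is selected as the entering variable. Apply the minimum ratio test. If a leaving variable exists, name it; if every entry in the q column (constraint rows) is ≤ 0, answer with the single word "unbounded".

q-column entries: row 1: -13/10, row 2: -7/10, row 3: -13/10, row 4: -3/2. All ≤ 0, so q can increase without bound; the LP is unbounded in this direction.

unbounded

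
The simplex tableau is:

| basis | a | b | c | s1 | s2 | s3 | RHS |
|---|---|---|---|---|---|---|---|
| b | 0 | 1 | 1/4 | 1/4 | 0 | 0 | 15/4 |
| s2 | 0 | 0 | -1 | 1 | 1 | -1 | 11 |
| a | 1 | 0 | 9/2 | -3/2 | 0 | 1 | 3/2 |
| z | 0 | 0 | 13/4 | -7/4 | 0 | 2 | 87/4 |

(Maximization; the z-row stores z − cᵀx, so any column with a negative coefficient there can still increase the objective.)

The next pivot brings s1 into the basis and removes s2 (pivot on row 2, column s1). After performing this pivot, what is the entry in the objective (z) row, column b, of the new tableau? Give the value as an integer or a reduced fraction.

Pivot element is row 2, column s1: 1.
Normalize row 2: new (row 2, b) = 0/1 = 0.
z-row ← z-row − (-7/4)·(new row 2): 0 − (-7/4)·0 = 0.

0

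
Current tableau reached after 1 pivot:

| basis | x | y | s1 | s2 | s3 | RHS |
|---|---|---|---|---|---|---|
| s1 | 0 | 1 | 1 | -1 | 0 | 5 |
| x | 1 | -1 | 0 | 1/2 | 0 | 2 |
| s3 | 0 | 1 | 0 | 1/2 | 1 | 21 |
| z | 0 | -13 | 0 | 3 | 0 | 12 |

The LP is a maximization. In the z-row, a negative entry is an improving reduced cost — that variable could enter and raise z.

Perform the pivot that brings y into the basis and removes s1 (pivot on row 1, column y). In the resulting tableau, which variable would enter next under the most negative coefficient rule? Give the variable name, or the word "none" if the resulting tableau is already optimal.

s2

Pivot element 1. New z-row = old z-row − (-13)·(row 1/1).
Updated z-row coefficients: x: 0, y: 0, s1: 13, s2: -10, s3: 0.
The most negative is -10 in column s2, so s2 would enter next.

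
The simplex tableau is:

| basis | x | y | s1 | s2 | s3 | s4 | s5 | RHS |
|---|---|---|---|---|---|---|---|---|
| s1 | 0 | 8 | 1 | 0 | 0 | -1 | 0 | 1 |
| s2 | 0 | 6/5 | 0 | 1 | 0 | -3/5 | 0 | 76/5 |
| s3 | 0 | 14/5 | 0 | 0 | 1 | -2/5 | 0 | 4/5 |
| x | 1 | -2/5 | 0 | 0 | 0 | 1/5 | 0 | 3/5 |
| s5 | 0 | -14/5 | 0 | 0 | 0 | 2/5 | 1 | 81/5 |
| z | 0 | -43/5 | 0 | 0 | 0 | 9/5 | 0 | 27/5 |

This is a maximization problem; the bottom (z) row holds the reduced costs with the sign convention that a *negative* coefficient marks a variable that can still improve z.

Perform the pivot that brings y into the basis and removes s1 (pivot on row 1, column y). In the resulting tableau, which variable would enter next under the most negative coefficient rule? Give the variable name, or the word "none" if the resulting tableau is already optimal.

none

Pivot element 8. New z-row = old z-row − (-43/5)·(row 1/8).
Updated z-row coefficients: x: 0, y: 0, s1: 43/40, s2: 0, s3: 0, s4: 29/40, s5: 0.
No coefficient is strictly negative; the tableau after this pivot is optimal.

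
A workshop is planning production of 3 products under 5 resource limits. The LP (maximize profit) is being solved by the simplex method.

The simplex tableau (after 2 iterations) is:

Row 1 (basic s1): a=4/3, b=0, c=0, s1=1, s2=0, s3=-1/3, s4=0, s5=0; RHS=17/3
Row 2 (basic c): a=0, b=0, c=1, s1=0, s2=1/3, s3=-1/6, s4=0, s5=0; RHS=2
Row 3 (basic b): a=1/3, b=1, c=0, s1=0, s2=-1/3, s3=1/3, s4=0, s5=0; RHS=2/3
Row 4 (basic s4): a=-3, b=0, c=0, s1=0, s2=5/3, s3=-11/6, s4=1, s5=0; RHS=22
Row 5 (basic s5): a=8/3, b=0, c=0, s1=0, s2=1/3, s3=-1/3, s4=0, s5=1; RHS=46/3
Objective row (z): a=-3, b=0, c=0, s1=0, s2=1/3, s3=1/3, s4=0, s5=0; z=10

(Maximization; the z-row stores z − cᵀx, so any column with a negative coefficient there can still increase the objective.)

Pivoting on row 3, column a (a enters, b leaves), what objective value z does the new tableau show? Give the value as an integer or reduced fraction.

Minimum ratio for a: (2/3)/(1/3) = 2.
z changes by −(z-row coeff of a)·ratio = −(-3)·2 = 6.
New z = 10 + 6 = 16.

16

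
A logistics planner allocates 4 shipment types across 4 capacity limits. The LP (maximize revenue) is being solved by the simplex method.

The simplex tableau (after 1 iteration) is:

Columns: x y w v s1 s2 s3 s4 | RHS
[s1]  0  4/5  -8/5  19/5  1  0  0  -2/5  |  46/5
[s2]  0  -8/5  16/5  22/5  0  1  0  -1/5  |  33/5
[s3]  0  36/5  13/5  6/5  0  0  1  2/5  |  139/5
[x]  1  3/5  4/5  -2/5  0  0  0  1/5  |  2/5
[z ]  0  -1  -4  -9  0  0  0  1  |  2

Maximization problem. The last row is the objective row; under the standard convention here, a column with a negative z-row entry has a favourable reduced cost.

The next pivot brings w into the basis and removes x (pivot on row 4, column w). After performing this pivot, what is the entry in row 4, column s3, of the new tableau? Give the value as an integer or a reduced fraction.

Pivot element is row 4, column w: 4/5.
Normalize row 4: new (row 4, s3) = 0/(4/5) = 0.
Row 4 is the pivot row, so the entry is 0.

0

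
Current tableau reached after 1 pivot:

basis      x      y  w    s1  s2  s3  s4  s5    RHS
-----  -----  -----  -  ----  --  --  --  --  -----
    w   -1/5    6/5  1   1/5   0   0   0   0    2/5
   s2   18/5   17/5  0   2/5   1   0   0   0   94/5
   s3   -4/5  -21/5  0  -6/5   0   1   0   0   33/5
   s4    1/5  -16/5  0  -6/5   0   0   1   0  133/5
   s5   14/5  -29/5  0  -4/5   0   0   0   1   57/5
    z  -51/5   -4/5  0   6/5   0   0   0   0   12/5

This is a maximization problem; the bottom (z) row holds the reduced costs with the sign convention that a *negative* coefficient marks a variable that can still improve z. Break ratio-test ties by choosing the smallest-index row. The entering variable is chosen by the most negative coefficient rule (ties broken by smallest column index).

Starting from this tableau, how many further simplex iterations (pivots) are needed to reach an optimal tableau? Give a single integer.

pivot: x in, s5 out → z = 615/14
pivot: y in, s2 out → z = 7949/152
No improving column remains; optimal.

2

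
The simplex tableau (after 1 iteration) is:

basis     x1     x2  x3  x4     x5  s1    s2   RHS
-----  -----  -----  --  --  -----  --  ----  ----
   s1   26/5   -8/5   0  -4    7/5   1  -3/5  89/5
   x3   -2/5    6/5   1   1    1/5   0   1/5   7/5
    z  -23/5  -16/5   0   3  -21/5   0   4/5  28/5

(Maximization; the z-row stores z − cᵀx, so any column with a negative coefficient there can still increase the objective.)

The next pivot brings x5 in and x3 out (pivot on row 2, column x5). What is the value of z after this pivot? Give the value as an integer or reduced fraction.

Minimum ratio for x5: (7/5)/(1/5) = 7.
z changes by −(z-row coeff of x5)·ratio = −(-21/5)·7 = 147/5.
New z = 28/5 + (147/5) = 35.

35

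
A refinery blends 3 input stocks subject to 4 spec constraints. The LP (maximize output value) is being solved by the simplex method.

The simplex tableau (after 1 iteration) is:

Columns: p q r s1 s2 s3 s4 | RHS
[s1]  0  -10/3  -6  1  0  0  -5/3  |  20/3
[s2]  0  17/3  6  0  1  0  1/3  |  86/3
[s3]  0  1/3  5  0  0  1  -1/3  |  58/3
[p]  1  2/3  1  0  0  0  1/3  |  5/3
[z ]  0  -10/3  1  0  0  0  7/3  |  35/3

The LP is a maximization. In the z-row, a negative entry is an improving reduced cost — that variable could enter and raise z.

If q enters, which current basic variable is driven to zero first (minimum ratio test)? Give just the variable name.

Ratios: row 1 (s1): entry -10/3 ≤ 0, skip; row 2 (s2): (86/3)/(17/3) = 86/17; row 3 (s3): (58/3)/(1/3) = 58; row 4 (p): (5/3)/(2/3) = 5/2.
Minimum ratio 5/2 is in the p row, so p leaves.

p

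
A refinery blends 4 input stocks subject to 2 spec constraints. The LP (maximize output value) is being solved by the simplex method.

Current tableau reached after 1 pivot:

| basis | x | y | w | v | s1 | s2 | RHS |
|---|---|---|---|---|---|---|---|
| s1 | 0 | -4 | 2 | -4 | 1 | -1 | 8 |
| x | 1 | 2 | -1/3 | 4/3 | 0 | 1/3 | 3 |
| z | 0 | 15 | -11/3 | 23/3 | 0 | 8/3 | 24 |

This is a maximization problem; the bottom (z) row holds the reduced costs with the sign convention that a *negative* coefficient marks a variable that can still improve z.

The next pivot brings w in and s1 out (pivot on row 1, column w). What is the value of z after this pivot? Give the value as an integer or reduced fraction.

Minimum ratio for w: 8/2 = 4.
z changes by −(z-row coeff of w)·ratio = −(-11/3)·4 = 44/3.
New z = 24 + (44/3) = 116/3.

116/3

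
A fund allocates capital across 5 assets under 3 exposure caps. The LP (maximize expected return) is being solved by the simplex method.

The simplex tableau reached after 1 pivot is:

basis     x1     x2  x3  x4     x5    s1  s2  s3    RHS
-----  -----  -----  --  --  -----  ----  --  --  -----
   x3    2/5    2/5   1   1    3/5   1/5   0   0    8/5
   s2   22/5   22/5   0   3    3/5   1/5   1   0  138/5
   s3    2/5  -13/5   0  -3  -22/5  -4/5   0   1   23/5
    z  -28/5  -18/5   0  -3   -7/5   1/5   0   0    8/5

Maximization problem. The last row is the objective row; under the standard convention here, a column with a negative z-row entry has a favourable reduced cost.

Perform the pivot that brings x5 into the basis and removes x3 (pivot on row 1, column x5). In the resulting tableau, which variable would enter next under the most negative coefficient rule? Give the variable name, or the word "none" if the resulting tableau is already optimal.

Pivot element 3/5. New z-row = old z-row − (-7/5)·(row 1/(3/5)).
Updated z-row coefficients: x1: -14/3, x2: -8/3, x3: 7/3, x4: -2/3, x5: 0, s1: 2/3, s2: 0, s3: 0.
The most negative is -14/3 in column x1, so x1 would enter next.

x1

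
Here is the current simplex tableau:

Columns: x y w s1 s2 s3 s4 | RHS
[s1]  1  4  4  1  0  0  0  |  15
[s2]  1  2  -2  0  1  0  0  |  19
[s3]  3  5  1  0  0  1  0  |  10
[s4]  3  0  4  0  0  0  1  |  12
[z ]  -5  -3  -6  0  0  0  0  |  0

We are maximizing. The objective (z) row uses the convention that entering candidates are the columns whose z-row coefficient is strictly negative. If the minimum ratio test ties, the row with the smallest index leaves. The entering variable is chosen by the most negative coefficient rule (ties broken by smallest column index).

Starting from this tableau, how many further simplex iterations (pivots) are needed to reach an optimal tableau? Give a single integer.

pivot: w in, s4 out → z = 18
pivot: y in, s1 out → z = 81/4
pivot: x in, s3 out → z = 1643/76
No improving column remains; optimal.

3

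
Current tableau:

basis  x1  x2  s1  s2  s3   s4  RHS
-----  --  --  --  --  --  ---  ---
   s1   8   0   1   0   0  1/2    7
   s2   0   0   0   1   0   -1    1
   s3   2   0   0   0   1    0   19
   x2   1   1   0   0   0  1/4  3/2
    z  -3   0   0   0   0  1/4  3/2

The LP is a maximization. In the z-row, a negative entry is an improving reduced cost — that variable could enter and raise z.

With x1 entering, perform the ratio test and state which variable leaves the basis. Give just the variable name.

Ratios: row 1 (s1): 7/8 = 7/8; row 2 (s2): entry 0 ≤ 0, skip; row 3 (s3): 19/2 = 19/2; row 4 (x2): (3/2)/1 = 3/2.
Minimum ratio 7/8 is in the s1 row, so s1 leaves.

s1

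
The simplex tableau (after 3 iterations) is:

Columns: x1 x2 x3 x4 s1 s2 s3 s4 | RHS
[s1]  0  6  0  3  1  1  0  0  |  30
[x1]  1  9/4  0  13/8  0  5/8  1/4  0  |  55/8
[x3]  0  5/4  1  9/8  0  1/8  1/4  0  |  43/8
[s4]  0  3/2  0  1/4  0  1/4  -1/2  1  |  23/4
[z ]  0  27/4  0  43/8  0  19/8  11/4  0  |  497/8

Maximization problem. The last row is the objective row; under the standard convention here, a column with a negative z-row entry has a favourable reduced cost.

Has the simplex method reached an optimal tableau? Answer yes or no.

yes

No objective-row coefficient is strictly negative, so no entering variable exists; the tableau is optimal.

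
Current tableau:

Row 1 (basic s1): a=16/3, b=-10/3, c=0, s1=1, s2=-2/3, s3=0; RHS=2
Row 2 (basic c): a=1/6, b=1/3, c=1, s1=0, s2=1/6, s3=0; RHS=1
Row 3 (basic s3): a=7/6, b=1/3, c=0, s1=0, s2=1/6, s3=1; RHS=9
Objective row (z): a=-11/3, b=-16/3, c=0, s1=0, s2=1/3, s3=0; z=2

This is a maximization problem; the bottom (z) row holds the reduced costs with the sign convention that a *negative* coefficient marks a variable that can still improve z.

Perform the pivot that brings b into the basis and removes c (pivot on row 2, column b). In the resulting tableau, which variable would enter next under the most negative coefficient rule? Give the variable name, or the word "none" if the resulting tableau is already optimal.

a

Pivot element 1/3. New z-row = old z-row − (-16/3)·(row 2/(1/3)).
Updated z-row coefficients: a: -1, b: 0, c: 16, s1: 0, s2: 3, s3: 0.
The most negative is -1 in column a, so a would enter next.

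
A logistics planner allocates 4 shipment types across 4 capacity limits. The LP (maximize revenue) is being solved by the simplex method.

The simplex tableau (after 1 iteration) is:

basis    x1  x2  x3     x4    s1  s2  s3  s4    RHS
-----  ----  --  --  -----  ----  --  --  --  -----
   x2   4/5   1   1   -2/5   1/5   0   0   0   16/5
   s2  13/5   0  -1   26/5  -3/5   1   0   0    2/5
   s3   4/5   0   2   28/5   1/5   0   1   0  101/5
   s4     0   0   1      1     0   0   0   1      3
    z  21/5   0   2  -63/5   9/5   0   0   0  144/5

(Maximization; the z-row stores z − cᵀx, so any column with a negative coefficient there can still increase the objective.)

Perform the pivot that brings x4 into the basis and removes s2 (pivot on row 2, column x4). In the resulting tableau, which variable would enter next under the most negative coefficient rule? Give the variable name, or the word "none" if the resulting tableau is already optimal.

Pivot element 26/5. New z-row = old z-row − (-63/5)·(row 2/(26/5)).
Updated z-row coefficients: x1: 21/2, x2: 0, x3: -11/26, x4: 0, s1: 9/26, s2: 63/26, s3: 0, s4: 0.
The most negative is -11/26 in column x3, so x3 would enter next.

x3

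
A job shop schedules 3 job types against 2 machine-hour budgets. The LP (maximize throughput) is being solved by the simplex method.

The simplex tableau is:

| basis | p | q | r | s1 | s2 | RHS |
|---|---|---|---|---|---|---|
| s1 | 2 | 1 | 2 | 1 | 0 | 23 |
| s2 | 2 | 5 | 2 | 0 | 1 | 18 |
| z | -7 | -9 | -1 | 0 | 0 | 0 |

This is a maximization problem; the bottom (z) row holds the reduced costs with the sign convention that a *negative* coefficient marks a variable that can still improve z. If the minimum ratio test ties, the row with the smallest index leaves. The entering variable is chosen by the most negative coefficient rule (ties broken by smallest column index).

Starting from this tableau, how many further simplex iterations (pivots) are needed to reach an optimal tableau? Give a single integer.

2

pivot: q in, s2 out → z = 162/5
pivot: p in, q out → z = 63
No improving column remains; optimal.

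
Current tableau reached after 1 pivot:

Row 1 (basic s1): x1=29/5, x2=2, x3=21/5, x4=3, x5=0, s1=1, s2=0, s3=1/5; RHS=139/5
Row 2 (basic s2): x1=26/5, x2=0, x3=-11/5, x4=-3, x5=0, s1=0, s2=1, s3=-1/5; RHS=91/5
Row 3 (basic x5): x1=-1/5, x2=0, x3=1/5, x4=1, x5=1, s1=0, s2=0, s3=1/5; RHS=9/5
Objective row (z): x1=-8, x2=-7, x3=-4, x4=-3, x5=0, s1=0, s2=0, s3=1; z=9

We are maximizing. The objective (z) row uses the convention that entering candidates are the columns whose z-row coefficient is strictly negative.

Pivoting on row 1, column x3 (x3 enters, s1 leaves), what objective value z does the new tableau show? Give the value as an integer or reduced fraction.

Minimum ratio for x3: (139/5)/(21/5) = 139/21.
z changes by −(z-row coeff of x3)·ratio = −(-4)·(139/21) = 556/21.
New z = 9 + (556/21) = 745/21.

745/21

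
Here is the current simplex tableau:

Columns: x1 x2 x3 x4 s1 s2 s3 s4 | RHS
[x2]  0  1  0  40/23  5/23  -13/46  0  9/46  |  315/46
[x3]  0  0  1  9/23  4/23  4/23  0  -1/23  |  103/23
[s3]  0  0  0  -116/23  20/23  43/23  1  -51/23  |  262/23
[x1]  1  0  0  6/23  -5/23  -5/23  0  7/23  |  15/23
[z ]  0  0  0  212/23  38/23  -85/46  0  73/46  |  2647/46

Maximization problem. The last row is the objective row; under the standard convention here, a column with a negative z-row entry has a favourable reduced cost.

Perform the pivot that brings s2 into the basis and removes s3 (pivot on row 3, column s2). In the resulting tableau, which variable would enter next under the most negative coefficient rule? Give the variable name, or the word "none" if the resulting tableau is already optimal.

Pivot element 43/23. New z-row = old z-row − (-85/46)·(row 3/(43/23)).
Updated z-row coefficients: x1: 0, x2: 0, x3: 0, x4: 182/43, s1: 108/43, s2: 0, s3: 85/86, s4: -26/43.
The most negative is -26/43 in column s4, so s4 would enter next.

s4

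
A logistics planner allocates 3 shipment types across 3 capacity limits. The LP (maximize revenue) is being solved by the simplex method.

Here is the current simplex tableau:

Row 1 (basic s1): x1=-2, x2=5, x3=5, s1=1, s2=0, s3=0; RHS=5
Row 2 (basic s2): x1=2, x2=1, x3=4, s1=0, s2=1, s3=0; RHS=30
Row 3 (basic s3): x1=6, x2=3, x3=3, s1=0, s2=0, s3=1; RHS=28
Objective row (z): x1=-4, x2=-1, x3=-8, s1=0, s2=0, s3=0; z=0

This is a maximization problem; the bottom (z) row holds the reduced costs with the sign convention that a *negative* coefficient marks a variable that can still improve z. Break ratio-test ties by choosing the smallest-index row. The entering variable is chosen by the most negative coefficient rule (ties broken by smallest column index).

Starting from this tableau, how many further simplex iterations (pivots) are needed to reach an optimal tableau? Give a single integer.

2

pivot: x3 in, s1 out → z = 8
pivot: x1 in, s3 out → z = 33
No improving column remains; optimal.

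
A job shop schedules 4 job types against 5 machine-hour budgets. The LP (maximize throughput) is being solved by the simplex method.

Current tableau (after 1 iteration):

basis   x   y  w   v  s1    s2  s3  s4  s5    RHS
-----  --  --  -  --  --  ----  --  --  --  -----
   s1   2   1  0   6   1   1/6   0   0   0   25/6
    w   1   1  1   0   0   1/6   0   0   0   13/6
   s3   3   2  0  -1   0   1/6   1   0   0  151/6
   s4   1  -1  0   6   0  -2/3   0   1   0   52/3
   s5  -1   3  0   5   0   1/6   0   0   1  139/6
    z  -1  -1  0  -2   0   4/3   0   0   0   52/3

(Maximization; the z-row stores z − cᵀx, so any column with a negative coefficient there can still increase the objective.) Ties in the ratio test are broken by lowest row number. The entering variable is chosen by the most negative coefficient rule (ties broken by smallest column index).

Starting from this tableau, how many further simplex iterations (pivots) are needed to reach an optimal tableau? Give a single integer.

pivot: v in, s1 out → z = 337/18
pivot: y in, w out → z = 121/6
No improving column remains; optimal.

2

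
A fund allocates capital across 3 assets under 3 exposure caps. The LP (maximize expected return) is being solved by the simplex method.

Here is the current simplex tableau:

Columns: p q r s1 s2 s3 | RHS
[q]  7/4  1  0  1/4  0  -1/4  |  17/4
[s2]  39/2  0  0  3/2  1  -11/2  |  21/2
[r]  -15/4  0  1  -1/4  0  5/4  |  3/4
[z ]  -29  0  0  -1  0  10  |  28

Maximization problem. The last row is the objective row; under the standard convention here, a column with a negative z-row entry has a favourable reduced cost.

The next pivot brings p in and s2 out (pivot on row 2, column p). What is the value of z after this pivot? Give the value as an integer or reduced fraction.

567/13

Minimum ratio for p: (21/2)/(39/2) = 7/13.
z changes by −(z-row coeff of p)·ratio = −(-29)·(7/13) = 203/13.
New z = 28 + (203/13) = 567/13.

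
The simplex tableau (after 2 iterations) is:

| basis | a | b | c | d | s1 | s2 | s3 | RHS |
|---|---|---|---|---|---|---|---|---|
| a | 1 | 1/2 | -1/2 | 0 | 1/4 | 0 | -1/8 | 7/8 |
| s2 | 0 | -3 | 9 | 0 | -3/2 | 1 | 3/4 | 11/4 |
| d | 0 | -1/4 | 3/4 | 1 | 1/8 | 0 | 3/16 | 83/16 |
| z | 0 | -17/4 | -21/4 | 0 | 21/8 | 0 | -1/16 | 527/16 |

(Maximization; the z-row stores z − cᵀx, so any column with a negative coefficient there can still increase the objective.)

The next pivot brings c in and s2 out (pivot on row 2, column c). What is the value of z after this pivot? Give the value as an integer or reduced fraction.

829/24

Minimum ratio for c: (11/4)/9 = 11/36.
z changes by −(z-row coeff of c)·ratio = −(-21/4)·(11/36) = 77/48.
New z = 527/16 + (77/48) = 829/24.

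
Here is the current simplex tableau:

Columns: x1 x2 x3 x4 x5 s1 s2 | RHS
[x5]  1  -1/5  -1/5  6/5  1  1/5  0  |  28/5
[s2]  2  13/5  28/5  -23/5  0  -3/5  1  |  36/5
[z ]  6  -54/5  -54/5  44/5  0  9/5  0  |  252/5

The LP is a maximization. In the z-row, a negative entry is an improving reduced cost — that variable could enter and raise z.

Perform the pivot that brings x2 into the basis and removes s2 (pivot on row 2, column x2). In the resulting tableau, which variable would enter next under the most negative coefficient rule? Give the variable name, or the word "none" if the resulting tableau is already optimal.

Pivot element 13/5. New z-row = old z-row − (-54/5)·(row 2/(13/5)).
Updated z-row coefficients: x1: 186/13, x2: 0, x3: 162/13, x4: -134/13, x5: 0, s1: -9/13, s2: 54/13.
The most negative is -134/13 in column x4, so x4 would enter next.

x4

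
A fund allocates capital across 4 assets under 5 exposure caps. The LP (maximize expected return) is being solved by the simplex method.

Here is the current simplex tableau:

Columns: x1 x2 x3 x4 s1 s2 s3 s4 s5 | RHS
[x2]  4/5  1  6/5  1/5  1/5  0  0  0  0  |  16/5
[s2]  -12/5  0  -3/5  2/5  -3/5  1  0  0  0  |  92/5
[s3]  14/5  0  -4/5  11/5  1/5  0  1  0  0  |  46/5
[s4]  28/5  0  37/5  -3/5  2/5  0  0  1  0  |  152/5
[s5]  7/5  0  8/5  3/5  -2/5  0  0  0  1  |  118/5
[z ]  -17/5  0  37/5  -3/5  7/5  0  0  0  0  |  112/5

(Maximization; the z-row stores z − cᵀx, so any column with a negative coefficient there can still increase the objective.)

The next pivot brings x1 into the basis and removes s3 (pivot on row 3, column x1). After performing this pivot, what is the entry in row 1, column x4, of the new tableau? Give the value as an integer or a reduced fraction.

-3/7

Pivot element is row 3, column x1: 14/5.
Normalize row 3: new (row 3, x4) = (11/5)/(14/5) = 11/14.
row 1 ← row 1 − (4/5)·(new row 3): 1/5 − (4/5)·(11/14) = -3/7.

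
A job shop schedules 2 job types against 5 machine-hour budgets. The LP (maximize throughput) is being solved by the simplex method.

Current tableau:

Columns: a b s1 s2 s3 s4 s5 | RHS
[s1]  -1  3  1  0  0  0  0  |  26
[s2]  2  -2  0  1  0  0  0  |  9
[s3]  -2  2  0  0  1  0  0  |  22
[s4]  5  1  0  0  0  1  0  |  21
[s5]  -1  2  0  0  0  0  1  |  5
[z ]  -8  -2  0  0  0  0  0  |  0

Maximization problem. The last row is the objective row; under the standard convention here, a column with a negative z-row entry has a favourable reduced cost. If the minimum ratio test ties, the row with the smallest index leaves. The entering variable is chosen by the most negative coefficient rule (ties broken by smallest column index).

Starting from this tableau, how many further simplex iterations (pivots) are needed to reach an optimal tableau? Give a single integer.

pivot: a in, s4 out → z = 168/5
pivot: b in, s5 out → z = 388/11
No improving column remains; optimal.

2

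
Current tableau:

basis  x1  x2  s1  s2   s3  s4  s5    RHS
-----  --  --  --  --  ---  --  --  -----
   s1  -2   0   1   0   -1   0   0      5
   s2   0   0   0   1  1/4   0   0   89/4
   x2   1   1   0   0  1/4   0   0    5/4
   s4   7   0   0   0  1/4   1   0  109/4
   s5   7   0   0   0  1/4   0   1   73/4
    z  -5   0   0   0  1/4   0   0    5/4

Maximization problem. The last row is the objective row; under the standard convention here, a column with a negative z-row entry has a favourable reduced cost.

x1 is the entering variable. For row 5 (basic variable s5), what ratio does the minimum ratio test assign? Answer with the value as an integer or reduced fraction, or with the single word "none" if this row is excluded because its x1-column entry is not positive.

Ratio = RHS / (x1 entry) = (73/4) / 7 = 73/28.

73/28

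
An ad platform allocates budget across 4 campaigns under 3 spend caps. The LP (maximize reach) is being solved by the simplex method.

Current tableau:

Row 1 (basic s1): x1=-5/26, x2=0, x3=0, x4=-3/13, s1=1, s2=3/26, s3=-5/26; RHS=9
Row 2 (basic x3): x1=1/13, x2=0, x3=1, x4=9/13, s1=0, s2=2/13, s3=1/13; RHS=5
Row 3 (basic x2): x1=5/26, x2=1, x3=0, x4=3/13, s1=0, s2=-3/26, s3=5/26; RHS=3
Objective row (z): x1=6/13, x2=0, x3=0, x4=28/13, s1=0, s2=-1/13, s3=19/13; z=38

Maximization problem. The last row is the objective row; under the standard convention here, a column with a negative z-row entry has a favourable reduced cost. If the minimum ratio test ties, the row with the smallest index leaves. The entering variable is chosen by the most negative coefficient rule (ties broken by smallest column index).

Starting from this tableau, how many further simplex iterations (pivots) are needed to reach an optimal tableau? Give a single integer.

1

pivot: s2 in, x3 out → z = 81/2
No improving column remains; optimal.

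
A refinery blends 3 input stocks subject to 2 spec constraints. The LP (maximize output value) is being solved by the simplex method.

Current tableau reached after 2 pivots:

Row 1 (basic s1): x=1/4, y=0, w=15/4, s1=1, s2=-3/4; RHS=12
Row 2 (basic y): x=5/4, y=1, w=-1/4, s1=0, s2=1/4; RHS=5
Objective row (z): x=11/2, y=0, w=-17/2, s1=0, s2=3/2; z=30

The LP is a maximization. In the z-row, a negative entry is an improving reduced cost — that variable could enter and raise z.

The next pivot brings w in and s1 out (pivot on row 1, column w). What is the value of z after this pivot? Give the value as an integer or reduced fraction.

286/5

Minimum ratio for w: 12/(15/4) = 16/5.
z changes by −(z-row coeff of w)·ratio = −(-17/2)·(16/5) = 136/5.
New z = 30 + (136/5) = 286/5.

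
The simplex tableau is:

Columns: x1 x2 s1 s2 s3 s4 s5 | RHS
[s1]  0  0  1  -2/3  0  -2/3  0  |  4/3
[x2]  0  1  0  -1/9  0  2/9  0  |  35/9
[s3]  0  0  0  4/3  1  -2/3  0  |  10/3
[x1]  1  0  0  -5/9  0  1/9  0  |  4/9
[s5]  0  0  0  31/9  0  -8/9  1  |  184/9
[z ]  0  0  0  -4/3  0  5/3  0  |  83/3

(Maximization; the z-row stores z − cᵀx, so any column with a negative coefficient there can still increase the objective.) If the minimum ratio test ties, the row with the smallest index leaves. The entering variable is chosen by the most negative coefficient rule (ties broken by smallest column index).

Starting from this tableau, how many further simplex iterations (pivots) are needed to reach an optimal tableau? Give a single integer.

1

pivot: s2 in, s3 out → z = 31
No improving column remains; optimal.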